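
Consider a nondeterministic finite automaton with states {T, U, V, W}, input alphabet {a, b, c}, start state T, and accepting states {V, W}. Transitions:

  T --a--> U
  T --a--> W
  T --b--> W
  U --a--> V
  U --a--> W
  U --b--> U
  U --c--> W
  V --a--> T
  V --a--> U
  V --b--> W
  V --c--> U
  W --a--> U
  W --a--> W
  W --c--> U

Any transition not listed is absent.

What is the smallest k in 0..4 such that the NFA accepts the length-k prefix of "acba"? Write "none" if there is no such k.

Start in {T}.
Read 'a': T→{U, W}; now {U, W}.
None of the earlier sets intersect F, but {U, W} does.

1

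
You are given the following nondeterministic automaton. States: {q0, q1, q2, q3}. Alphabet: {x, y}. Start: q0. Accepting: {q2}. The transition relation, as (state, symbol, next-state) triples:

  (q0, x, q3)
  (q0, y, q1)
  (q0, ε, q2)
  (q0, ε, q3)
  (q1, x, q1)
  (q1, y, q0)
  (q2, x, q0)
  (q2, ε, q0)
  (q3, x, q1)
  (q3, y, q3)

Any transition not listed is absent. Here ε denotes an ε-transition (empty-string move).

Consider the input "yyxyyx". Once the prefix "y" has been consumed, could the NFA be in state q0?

Start: ε-closure({q0}) = {q0, q2, q3}.
Read 'y': {q0, q2, q3} → {q1, q3}.
State q0 is not in {q1, q3}.

No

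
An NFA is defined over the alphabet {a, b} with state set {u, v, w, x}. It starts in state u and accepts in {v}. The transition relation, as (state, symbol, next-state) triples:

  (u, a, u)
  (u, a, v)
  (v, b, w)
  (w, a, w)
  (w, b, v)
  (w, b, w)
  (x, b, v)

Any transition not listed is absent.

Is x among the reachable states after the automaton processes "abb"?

Start in {u}.
Read 'a': u→{u, v}; now {u, v}.
Read 'b': u→∅, v→{w}; now {w}.
Read 'b': w→{v, w}; now {v, w}.
State x is not in {v, w}.

No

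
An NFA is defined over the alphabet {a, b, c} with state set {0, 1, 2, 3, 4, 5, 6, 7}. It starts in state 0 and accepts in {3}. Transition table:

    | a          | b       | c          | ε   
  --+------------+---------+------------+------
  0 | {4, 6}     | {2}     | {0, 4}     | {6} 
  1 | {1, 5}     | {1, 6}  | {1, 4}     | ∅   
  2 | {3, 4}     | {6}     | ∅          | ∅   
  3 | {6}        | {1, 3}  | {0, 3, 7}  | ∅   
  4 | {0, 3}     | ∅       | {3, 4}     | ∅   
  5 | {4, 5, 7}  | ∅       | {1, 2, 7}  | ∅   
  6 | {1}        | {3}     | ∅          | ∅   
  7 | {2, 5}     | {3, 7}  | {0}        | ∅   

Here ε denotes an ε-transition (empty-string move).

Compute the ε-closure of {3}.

{3}

Begin with {3}.
No ε-moves leave this set, so the closure equals the set itself.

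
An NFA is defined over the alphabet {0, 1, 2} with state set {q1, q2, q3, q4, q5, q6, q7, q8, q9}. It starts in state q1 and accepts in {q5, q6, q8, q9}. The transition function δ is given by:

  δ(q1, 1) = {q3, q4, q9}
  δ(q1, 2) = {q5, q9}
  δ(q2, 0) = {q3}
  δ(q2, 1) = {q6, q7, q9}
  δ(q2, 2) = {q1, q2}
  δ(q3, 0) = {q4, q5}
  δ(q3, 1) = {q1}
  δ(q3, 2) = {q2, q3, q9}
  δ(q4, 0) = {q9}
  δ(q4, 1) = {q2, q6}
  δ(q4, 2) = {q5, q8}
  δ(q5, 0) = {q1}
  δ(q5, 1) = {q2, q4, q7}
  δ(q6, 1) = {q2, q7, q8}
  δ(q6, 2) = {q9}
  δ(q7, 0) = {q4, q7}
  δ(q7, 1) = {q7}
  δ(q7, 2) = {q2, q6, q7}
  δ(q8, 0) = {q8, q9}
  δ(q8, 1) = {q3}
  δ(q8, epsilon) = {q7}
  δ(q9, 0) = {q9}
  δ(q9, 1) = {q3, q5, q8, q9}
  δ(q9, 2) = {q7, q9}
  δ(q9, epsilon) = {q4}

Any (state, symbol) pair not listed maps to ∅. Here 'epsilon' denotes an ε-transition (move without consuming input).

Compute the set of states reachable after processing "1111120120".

{q1, q3, q4, q5, q7, q8, q9}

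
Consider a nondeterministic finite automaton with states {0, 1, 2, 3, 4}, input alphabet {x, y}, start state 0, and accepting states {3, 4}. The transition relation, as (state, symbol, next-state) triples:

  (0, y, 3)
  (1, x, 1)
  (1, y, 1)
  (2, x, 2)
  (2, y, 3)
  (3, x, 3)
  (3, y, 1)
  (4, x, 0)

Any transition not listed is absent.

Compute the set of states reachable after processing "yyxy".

Start in {0}.
Read 'y': {0} → {3}.
Read 'y': {3} → {1}.
Read 'x': {1} → {1}.
Read 'y': {1} → {1}.

{1}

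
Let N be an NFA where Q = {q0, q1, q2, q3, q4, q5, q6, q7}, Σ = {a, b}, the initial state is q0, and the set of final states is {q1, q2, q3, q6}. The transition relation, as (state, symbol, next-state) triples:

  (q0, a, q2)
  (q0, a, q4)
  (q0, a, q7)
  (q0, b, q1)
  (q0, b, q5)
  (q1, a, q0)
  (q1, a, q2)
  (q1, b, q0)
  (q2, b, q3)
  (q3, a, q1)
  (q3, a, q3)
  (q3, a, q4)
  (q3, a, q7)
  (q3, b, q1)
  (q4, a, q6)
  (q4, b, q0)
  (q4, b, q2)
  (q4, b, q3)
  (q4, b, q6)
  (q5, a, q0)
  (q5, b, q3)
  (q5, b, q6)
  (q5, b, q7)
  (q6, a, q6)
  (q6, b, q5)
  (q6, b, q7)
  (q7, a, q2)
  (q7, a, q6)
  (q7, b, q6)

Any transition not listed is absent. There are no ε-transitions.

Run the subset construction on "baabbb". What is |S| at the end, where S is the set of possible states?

Start in {q0}.
Read 'b': {q0} → {q1, q5}.
Read 'a': {q1, q5} → {q0, q2}.
Read 'a': {q0, q2} → {q2, q4, q7}.
Read 'b': {q2, q4, q7} → {q0, q2, q3, q6}.
Read 'b': {q0, q2, q3, q6} → {q1, q3, q5, q7}.
Read 'b': {q1, q3, q5, q7} → {q0, q1, q3, q6, q7}.
That set has 5 states.

5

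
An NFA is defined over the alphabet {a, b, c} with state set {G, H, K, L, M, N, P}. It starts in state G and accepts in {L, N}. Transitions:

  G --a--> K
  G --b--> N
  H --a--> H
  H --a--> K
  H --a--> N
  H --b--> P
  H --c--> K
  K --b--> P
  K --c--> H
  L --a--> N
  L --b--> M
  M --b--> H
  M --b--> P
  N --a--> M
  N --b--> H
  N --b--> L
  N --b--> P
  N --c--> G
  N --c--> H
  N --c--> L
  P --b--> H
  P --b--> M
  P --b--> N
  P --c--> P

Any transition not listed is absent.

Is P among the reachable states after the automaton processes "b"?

Start in {G}.
Read 'b': {G} → {N}.
State P is not in {N}.

No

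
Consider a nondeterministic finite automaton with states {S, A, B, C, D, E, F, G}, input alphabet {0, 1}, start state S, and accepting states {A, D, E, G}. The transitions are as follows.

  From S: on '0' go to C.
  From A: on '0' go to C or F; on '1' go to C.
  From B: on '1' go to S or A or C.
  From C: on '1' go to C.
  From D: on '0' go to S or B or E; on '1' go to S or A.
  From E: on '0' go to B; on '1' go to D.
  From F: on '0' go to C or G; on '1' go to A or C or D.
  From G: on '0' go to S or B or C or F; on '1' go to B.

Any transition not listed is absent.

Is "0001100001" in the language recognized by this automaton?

Start in {S}.
Read '0': {S} → {C}.
Read '0': {C} → ∅.
The set is empty and remains empty for the remaining 8 symbols.
The final set ∅ contains no accepting state.

No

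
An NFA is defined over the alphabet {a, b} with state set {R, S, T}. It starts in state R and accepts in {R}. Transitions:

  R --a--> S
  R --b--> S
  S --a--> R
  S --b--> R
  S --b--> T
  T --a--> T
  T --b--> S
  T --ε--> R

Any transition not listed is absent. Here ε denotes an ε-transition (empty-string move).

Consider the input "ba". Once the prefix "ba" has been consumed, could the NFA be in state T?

No

Start in {R}.
Read 'b': R→{S}; now {S}.
Read 'a': S→{R}; now {R}.
State T is not in {R}.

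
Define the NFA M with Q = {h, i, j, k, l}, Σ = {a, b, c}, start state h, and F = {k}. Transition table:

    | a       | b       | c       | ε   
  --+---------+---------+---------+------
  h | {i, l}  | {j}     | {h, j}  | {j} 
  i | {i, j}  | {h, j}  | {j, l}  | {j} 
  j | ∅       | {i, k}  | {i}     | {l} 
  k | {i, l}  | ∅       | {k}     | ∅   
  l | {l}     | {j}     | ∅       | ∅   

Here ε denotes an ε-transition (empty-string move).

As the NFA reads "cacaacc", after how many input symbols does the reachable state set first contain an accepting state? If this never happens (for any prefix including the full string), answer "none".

none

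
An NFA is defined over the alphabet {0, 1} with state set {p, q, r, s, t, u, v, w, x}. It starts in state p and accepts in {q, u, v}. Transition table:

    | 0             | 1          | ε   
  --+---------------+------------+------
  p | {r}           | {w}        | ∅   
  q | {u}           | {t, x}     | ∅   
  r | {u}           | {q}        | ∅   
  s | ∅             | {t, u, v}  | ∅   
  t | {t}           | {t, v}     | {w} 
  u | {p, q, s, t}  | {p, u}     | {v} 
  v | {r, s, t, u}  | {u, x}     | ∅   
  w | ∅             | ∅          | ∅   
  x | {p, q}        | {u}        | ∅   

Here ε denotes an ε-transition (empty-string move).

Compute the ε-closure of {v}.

{v}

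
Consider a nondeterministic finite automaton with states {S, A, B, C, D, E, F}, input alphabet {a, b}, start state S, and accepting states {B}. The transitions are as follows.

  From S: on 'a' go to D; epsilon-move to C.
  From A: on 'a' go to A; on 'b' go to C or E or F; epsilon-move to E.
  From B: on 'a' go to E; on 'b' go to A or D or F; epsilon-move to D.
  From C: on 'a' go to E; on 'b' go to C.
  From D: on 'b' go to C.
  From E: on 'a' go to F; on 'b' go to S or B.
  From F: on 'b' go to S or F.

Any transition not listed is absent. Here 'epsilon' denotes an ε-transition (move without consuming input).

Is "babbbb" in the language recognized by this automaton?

Start: ε-closure({S}) = {S, C}.
Read 'b': {S, C} → {C}.
Read 'a': {C} → {E}.
Read 'b': {E} → {S, B, C, D}.
Read 'b': {S, B, C, D} → {A, C, D, E, F}.
Read 'b': {A, C, D, E, F} → {S, B, C, D, E, F}.
Read 'b': {S, B, C, D, E, F} → {S, A, B, C, D, E, F}.
The final set {S, A, B, C, D, E, F} contains the accepting state B.

Yes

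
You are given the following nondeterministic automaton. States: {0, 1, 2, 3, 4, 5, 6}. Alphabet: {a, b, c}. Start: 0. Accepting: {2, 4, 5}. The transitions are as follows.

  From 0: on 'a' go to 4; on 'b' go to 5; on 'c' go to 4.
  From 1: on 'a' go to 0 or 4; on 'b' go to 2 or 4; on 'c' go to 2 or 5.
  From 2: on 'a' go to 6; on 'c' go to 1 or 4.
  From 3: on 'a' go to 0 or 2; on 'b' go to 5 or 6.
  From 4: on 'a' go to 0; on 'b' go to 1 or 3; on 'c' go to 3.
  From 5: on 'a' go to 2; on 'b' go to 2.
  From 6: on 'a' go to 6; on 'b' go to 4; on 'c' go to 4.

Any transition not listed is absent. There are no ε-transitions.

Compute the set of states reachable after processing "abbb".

{1, 2, 3, 4}

Start in {0}.
Read 'a': {0} → {4}.
Read 'b': {4} → {1, 3}.
Read 'b': {1, 3} → {2, 4, 5, 6}.
Read 'b': {2, 4, 5, 6} → {1, 2, 3, 4}.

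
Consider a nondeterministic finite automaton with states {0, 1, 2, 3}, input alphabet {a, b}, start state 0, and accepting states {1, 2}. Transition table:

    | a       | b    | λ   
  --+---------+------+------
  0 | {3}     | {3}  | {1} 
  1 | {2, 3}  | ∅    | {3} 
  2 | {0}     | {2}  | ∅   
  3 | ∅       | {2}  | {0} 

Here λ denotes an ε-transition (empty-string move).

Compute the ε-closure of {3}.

{0, 1, 3}

Begin with {3}.
ε-move 3 → 0; add 0.
ε-move 0 → 1; add 1.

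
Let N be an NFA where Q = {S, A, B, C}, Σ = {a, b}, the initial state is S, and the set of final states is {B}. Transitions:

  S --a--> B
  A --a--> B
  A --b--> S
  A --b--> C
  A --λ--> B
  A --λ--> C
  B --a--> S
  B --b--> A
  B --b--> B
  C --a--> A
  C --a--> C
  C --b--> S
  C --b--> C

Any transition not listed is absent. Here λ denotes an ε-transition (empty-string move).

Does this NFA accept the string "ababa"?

Start in {S}.
Read 'a': S→{B}; now {B}.
Read 'b': B→{A, B}; union {A, B}; ε-closure = {A, B, C}.
Read 'a': A→{B}, B→{S}, C→{A, C}; now {S, A, B, C}.
Read 'b': S→∅, A→{S, C}, B→{A, B}, C→{S, C}; now {S, A, B, C}.
Read 'a': S→{B}, A→{B}, B→{S}, C→{A, C}; now {S, A, B, C}.
The final set {S, A, B, C} contains the accepting state B.

Yes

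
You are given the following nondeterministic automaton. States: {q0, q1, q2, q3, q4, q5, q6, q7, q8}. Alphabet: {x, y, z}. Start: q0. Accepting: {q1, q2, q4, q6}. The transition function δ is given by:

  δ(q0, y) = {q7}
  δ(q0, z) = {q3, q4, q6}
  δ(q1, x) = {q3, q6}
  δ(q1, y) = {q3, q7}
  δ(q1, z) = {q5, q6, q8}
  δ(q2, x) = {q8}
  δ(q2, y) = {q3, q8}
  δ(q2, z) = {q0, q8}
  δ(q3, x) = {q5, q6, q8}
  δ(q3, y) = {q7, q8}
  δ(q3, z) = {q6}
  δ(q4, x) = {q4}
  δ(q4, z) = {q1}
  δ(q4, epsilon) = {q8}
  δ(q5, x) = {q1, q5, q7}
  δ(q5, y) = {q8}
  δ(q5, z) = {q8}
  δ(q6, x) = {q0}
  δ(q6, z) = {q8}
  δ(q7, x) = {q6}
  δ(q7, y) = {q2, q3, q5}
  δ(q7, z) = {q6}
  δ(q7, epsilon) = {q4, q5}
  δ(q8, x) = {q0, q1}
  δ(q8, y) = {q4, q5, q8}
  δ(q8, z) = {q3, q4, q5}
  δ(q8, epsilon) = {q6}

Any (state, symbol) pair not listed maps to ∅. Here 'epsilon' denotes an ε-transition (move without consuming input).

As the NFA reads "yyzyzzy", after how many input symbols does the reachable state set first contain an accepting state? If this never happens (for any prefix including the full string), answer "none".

Start in {q0}.
Read 'y': q0→{q7}; union {q7}; ε-closure = {q4, q5, q6, q7, q8}.
None of the earlier sets intersect F, but {q4, q5, q6, q7, q8} does.

1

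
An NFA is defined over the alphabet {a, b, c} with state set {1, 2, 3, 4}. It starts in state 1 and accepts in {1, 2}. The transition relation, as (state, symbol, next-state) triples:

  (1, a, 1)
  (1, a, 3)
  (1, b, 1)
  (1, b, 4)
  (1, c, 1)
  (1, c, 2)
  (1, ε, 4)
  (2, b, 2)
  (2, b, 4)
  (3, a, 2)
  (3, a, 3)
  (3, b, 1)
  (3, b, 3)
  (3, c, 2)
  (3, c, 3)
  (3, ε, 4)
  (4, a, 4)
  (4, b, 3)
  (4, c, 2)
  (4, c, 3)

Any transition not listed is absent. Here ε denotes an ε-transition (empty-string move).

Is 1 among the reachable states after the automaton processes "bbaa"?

Start: ε-closure({1}) = {1, 4}.
Read 'b': 1→{1, 4}, 4→{3}; now {1, 3, 4}.
Read 'b': 1→{1, 4}, 3→{1, 3}, 4→{3}; now {1, 3, 4}.
Read 'a': 1→{1, 3}, 3→{2, 3}, 4→{4}; now {1, 2, 3, 4}.
Read 'a': 1→{1, 3}, 2→∅, 3→{2, 3}, 4→{4}; now {1, 2, 3, 4}.
State 1 is in {1, 2, 3, 4}.

Yes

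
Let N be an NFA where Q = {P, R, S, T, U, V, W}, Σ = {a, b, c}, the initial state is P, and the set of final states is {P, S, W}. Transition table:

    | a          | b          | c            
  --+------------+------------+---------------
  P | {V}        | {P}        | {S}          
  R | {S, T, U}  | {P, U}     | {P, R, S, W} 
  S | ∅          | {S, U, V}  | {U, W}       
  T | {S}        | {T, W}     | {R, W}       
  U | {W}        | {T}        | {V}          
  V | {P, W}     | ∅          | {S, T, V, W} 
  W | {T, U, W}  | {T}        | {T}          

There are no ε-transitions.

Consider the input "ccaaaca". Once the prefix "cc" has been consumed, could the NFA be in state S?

No

Start in {P}.
Read 'c': P→{S}; now {S}.
Read 'c': S→{U, W}; now {U, W}.
State S is not in {U, W}.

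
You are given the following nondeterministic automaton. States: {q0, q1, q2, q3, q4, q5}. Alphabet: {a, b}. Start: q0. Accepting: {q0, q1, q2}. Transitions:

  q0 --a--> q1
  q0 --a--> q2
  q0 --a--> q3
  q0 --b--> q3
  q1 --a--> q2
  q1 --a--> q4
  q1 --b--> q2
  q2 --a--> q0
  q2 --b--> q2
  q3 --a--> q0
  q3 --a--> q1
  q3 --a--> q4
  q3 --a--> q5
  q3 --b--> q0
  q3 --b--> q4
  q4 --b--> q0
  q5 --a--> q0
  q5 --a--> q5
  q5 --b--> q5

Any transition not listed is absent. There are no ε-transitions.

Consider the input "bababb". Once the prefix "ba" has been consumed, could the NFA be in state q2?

No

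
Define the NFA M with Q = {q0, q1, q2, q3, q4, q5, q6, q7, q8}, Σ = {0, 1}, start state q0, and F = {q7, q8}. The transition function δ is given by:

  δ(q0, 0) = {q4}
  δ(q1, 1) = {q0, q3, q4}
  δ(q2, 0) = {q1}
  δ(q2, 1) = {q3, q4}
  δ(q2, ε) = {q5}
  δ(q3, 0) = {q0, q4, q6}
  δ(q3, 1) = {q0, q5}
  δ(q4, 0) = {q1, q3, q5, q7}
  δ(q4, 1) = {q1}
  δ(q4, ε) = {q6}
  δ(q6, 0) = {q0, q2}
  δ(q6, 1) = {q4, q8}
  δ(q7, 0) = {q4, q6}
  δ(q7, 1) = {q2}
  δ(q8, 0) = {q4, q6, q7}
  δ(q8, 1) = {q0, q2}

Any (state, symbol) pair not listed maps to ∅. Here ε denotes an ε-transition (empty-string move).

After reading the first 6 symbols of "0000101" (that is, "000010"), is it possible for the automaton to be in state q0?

Start in {q0}.
Read '0': q0→{q4}; union {q4}; ε-closure = {q4, q6}.
Read '0': q4→{q1, q3, q5, q7}, q6→{q0, q2}; now {q0, q1, q2, q3, q5, q7}.
Read '0': q0→{q4}, q1→∅, q2→{q1}, q3→{q0, q4, q6}, q5→∅, q7→{q4, q6}; now {q0, q1, q4, q6}.
Read '0': q0→{q4}, q1→∅, q4→{q1, q3, q5, q7}, q6→{q0, q2}; union {q0, q1, q2, q3, q4, q5, q7}; ε-closure = {q0, q1, q2, q3, q4, q5, q6, q7}.
Read '1': q0→∅, q1→{q0, q3, q4}, q2→{q3, q4}, q3→{q0, q5}, q4→{q1}, q5→∅, q6→{q4, q8}, q7→{q2}; union {q0, q1, q2, q3, q4, q5, q8}; ε-closure = {q0, q1, q2, q3, q4, q5, q6, q8}.
Read '0': q0→{q4}, q1→∅, q2→{q1}, q3→{q0, q4, q6}, q4→{q1, q3, q5, q7}, q5→∅, q6→{q0, q2}, q8→{q4, q6, q7}; now {q0, q1, q2, q3, q4, q5, q6, q7}.
State q0 is in {q0, q1, q2, q3, q4, q5, q6, q7}.

Yes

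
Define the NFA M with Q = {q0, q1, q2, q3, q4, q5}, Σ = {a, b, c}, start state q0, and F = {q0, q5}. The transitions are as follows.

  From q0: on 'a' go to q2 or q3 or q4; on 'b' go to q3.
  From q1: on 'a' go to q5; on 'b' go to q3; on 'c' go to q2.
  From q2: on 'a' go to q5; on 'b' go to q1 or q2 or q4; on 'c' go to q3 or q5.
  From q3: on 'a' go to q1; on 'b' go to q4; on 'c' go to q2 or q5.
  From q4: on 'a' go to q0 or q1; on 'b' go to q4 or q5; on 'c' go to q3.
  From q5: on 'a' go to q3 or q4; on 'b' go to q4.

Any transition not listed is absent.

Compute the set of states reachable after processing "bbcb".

{q4}

Start in {q0}.
Read 'b': {q0} → {q3}.
Read 'b': {q3} → {q4}.
Read 'c': {q4} → {q3}.
Read 'b': {q3} → {q4}.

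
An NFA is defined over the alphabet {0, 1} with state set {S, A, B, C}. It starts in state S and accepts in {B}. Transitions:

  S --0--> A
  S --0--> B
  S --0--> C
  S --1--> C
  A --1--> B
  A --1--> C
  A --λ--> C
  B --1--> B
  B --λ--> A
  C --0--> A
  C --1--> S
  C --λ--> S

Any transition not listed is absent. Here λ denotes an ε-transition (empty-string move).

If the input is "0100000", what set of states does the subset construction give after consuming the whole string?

{S, A, B, C}

Start in {S}.
Read '0': S→{A, B, C}; union {A, B, C}; ε-closure = {S, A, B, C}.
Read '1': S→{C}, A→{B, C}, B→{B}, C→{S}; union {S, B, C}; ε-closure = {S, A, B, C}.
Read '0': S→{A, B, C}, A→∅, B→∅, C→{A}; union {A, B, C}; ε-closure = {S, A, B, C}.
Read '0': S→{A, B, C}, A→∅, B→∅, C→{A}; union {A, B, C}; ε-closure = {S, A, B, C}.
Read '0': S→{A, B, C}, A→∅, B→∅, C→{A}; union {A, B, C}; ε-closure = {S, A, B, C}.
Read '0': S→{A, B, C}, A→∅, B→∅, C→{A}; union {A, B, C}; ε-closure = {S, A, B, C}.
Read '0': S→{A, B, C}, A→∅, B→∅, C→{A}; union {A, B, C}; ε-closure = {S, A, B, C}.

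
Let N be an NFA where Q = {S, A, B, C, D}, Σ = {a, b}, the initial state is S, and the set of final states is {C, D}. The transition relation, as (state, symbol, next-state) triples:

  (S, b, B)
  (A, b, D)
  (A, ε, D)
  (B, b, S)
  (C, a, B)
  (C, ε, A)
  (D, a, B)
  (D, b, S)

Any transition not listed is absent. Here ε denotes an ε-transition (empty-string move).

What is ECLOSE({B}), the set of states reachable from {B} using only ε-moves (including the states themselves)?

Begin with {B}.
No ε-moves leave this set, so the closure equals the set itself.

{B}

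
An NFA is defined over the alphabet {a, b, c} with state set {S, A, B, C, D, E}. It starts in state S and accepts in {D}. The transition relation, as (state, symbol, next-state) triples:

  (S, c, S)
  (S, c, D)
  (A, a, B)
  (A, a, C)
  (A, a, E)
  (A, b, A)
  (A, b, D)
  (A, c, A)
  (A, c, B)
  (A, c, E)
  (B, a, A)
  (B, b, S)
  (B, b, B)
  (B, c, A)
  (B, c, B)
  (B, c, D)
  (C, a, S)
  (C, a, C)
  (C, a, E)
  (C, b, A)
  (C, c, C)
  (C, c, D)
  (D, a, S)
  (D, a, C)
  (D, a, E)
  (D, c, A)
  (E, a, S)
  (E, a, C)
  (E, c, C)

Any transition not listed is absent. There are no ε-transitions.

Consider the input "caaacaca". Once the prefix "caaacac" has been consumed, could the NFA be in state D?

Yes

Start in {S}.
Read 'c': S→{S, D}; now {S, D}.
Read 'a': S→∅, D→{S, C, E}; now {S, C, E}.
Read 'a': S→∅, C→{S, C, E}, E→{S, C}; now {S, C, E}.
Read 'a': S→∅, C→{S, C, E}, E→{S, C}; now {S, C, E}.
Read 'c': S→{S, D}, C→{C, D}, E→{C}; now {S, C, D}.
Read 'a': S→∅, C→{S, C, E}, D→{S, C, E}; now {S, C, E}.
Read 'c': S→{S, D}, C→{C, D}, E→{C}; now {S, C, D}.
State D is in {S, C, D}.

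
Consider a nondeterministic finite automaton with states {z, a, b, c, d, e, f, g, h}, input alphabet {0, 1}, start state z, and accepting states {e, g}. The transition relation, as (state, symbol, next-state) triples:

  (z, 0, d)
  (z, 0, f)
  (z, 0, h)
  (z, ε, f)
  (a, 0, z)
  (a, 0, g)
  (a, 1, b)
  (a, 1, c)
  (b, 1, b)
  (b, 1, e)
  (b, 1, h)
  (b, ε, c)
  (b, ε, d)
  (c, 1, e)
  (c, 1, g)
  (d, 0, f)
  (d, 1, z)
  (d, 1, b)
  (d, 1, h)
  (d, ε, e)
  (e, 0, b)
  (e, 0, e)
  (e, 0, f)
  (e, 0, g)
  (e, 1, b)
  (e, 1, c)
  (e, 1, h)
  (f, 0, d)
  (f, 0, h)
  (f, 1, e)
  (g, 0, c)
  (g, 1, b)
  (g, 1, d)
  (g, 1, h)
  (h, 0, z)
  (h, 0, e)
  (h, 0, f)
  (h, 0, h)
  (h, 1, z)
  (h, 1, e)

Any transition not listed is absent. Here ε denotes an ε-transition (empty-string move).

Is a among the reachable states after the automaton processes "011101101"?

No

Start: ε-closure({z}) = {z, f}.
Read '0': z→{d, f, h}, f→{d, h}; union {d, f, h}; ε-closure = {d, e, f, h}.
Read '1': d→{z, b, h}, e→{b, c, h}, f→{e}, h→{z, e}; union {z, b, c, e, h}; ε-closure = {z, b, c, d, e, f, h}.
Read '1': z→∅, b→{b, e, h}, c→{e, g}, d→{z, b, h}, e→{b, c, h}, f→{e}, h→{z, e}; union {z, b, c, e, g, h}; ε-closure = {z, b, c, d, e, f, g, h}.
Read '1': z→∅, b→{b, e, h}, c→{e, g}, d→{z, b, h}, e→{b, c, h}, f→{e}, g→{b, d, h}, h→{z, e}; union {z, b, c, d, e, g, h}; ε-closure = {z, b, c, d, e, f, g, h}.
Read '0': z→{d, f, h}, b→∅, c→∅, d→{f}, e→{b, e, f, g}, f→{d, h}, g→{c}, h→{z, e, f, h}; now {z, b, c, d, e, f, g, h}.
Read '1': z→∅, b→{b, e, h}, c→{e, g}, d→{z, b, h}, e→{b, c, h}, f→{e}, g→{b, d, h}, h→{z, e}; union {z, b, c, d, e, g, h}; ε-closure = {z, b, c, d, e, f, g, h}.
Read '1': z→∅, b→{b, e, h}, c→{e, g}, d→{z, b, h}, e→{b, c, h}, f→{e}, g→{b, d, h}, h→{z, e}; union {z, b, c, d, e, g, h}; ε-closure = {z, b, c, d, e, f, g, h}.
Read '0': z→{d, f, h}, b→∅, c→∅, d→{f}, e→{b, e, f, g}, f→{d, h}, g→{c}, h→{z, e, f, h}; now {z, b, c, d, e, f, g, h}.
Read '1': z→∅, b→{b, e, h}, c→{e, g}, d→{z, b, h}, e→{b, c, h}, f→{e}, g→{b, d, h}, h→{z, e}; union {z, b, c, d, e, g, h}; ε-closure = {z, b, c, d, e, f, g, h}.
State a is not in {z, b, c, d, e, f, g, h}.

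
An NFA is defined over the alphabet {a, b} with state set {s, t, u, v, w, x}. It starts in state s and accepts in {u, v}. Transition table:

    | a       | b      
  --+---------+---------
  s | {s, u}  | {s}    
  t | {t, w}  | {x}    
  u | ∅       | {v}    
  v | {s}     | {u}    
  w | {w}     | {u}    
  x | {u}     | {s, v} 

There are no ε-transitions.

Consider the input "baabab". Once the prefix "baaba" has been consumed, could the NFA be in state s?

Yes

Start in {s}.
Read 'b': s→{s}; now {s}.
Read 'a': s→{s, u}; now {s, u}.
Read 'a': s→{s, u}, u→∅; now {s, u}.
Read 'b': s→{s}, u→{v}; now {s, v}.
Read 'a': s→{s, u}, v→{s}; now {s, u}.
State s is in {s, u}.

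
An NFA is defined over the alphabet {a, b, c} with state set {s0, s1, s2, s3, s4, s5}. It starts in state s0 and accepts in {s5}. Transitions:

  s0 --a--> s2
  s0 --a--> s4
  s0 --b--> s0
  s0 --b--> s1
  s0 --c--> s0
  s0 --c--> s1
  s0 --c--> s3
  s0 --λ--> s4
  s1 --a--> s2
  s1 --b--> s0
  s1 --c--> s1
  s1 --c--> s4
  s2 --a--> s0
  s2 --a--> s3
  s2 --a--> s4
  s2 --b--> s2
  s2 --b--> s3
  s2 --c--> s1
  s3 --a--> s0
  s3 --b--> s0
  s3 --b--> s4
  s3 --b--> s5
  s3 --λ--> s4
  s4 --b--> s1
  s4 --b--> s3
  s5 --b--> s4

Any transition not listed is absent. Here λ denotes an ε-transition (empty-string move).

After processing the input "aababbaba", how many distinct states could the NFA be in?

Start: ε-closure({s0}) = {s0, s4}.
Read 'a': s0→{s2, s4}, s4→∅; now {s2, s4}.
Read 'a': s2→{s0, s3, s4}, s4→∅; now {s0, s3, s4}.
Read 'b': s0→{s0, s1}, s3→{s0, s4, s5}, s4→{s1, s3}; now {s0, s1, s3, s4, s5}.
Read 'a': s0→{s2, s4}, s1→{s2}, s3→{s0}, s4→∅, s5→∅; now {s0, s2, s4}.
Read 'b': s0→{s0, s1}, s2→{s2, s3}, s4→{s1, s3}; union {s0, s1, s2, s3}; ε-closure = {s0, s1, s2, s3, s4}.
Read 'b': s0→{s0, s1}, s1→{s0}, s2→{s2, s3}, s3→{s0, s4, s5}, s4→{s1, s3}; now {s0, s1, s2, s3, s4, s5}.
Read 'a': s0→{s2, s4}, s1→{s2}, s2→{s0, s3, s4}, s3→{s0}, s4→∅, s5→∅; now {s0, s2, s3, s4}.
Read 'b': s0→{s0, s1}, s2→{s2, s3}, s3→{s0, s4, s5}, s4→{s1, s3}; now {s0, s1, s2, s3, s4, s5}.
Read 'a': s0→{s2, s4}, s1→{s2}, s2→{s0, s3, s4}, s3→{s0}, s4→∅, s5→∅; now {s0, s2, s3, s4}.
That set has 4 states.

4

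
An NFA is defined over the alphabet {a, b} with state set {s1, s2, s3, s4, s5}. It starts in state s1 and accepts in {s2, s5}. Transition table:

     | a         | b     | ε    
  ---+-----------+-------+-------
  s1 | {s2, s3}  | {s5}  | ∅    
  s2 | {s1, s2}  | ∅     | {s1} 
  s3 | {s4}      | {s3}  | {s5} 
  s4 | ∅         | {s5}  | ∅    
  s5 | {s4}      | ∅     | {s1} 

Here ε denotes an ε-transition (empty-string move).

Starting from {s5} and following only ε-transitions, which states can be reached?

Begin with {s5}.
ε-move s5 → s1; add s1.

{s1, s5}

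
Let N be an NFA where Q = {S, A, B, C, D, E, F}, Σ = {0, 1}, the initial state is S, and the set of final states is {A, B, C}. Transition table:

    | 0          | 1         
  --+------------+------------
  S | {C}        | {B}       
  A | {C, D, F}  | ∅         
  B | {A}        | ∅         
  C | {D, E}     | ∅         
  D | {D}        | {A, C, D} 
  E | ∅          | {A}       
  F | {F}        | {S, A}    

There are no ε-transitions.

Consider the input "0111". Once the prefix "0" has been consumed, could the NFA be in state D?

No

Start in {S}.
Read '0': {S} → {C}.
State D is not in {C}.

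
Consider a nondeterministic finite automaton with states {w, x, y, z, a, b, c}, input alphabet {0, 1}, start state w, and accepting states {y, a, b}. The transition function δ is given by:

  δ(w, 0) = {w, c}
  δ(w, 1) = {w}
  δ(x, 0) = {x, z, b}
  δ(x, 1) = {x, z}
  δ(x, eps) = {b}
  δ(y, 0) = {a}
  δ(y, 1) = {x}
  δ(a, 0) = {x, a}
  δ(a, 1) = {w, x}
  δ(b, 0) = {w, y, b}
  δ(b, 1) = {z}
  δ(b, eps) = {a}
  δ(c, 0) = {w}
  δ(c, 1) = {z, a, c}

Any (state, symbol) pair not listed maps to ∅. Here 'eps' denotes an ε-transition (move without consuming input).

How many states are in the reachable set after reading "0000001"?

4

Start in {w}.
Read '0': {w} → {w, c}.
Read '0': {w, c} → {w, c}.
Read '0': {w, c} → {w, c}.
Read '0': {w, c} → {w, c}.
Read '0': {w, c} → {w, c}.
Read '0': {w, c} → {w, c}.
Read '1': {w, c} → {w, z, a, c}.
That set has 4 states.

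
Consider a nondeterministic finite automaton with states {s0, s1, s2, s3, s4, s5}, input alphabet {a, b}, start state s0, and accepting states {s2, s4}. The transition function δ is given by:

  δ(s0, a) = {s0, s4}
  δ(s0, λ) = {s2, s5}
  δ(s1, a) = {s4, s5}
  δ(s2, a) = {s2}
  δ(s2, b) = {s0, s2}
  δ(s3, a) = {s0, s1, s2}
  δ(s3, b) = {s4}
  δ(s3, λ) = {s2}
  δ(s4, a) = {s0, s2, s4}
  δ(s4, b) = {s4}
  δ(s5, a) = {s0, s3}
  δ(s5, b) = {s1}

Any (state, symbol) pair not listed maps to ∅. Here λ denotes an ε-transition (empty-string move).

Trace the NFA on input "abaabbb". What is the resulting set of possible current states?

{s0, s1, s2, s4, s5}

Start: ε-closure({s0}) = {s0, s2, s5}.
Read 'a': {s0, s2, s5} → {s0, s2, s3, s4, s5}.
Read 'b': {s0, s2, s3, s4, s5} → {s0, s1, s2, s4, s5}.
Read 'a': {s0, s1, s2, s4, s5} → {s0, s2, s3, s4, s5}.
Read 'a': {s0, s2, s3, s4, s5} → {s0, s1, s2, s3, s4, s5}.
Read 'b': {s0, s1, s2, s3, s4, s5} → {s0, s1, s2, s4, s5}.
Read 'b': {s0, s1, s2, s4, s5} → {s0, s1, s2, s4, s5}.
Read 'b': {s0, s1, s2, s4, s5} → {s0, s1, s2, s4, s5}.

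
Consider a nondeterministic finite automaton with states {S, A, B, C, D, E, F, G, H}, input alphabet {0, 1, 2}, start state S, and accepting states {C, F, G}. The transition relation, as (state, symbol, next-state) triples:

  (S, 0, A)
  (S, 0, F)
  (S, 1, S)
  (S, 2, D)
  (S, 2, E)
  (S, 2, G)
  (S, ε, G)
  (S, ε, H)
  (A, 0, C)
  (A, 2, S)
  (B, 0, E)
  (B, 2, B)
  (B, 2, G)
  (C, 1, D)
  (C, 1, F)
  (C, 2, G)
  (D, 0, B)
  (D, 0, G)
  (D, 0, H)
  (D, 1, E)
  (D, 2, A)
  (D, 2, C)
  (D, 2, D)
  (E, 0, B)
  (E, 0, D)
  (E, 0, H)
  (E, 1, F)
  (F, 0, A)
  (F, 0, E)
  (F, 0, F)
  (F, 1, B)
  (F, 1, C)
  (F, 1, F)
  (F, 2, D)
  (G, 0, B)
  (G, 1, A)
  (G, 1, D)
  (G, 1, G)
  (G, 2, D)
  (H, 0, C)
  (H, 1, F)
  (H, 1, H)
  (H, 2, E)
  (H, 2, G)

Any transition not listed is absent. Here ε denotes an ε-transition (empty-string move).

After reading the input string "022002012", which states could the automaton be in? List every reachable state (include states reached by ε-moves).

{S, A, C, D, E, G, H}

Start: ε-closure({S}) = {S, G, H}.
Read '0': {S, G, H} → {A, B, C, F}.
Read '2': {A, B, C, F} → {S, B, D, G, H}.
Read '2': {S, B, D, G, H} → {A, B, C, D, E, G}.
Read '0': {A, B, C, D, E, G} → {B, C, D, E, G, H}.
Read '0': {B, C, D, E, G, H} → {B, C, D, E, G, H}.
Read '2': {B, C, D, E, G, H} → {A, B, C, D, E, G}.
Read '0': {A, B, C, D, E, G} → {B, C, D, E, G, H}.
Read '1': {B, C, D, E, G, H} → {A, D, E, F, G, H}.
Read '2': {A, D, E, F, G, H} → {S, A, C, D, E, G, H}.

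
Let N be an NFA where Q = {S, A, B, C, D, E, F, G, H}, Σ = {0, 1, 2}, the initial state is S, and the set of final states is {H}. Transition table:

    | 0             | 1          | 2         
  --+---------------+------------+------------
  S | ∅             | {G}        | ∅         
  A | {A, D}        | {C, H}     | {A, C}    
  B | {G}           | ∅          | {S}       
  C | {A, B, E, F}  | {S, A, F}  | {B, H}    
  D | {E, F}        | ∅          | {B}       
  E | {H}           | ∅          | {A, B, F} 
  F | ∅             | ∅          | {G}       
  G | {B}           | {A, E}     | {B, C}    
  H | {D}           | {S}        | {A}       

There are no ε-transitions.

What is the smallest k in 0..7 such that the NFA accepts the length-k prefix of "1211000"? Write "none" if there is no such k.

Start in {S}.
Read '1': S→{G}; now {G}.
Read '2': G→{B, C}; now {B, C}.
Read '1': B→∅, C→{S, A, F}; now {S, A, F}.
Read '1': S→{G}, A→{C, H}, F→∅; now {C, G, H}.
None of the earlier sets intersect F, but {C, G, H} does.

4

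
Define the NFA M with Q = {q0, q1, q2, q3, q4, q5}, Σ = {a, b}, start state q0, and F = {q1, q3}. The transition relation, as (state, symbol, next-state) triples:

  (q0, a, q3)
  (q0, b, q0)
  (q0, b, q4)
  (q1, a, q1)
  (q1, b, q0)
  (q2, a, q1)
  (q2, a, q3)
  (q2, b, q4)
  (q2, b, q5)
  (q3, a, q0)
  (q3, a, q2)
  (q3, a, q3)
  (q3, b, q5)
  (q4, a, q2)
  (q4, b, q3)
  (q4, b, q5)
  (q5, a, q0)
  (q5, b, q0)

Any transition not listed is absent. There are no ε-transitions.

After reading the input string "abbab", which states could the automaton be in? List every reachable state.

{q5}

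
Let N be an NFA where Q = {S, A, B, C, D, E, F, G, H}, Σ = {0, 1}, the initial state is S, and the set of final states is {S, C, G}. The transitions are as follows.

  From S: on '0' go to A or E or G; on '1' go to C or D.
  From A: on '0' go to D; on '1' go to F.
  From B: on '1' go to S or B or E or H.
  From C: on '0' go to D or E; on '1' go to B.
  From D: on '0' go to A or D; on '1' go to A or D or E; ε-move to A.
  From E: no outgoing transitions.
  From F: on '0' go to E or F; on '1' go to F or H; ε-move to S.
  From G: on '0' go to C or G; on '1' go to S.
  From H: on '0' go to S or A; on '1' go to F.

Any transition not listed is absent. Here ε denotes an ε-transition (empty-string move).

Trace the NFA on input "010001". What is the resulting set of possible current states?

{S, A, B, C, D, E, F, H}

Start in {S}.
Read '0': S→{A, E, G}; now {A, E, G}.
Read '1': A→{F}, E→∅, G→{S}; now {S, F}.
Read '0': S→{A, E, G}, F→{E, F}; union {A, E, F, G}; ε-closure = {S, A, E, F, G}.
Read '0': S→{A, E, G}, A→{D}, E→∅, F→{E, F}, G→{C, G}; union {A, C, D, E, F, G}; ε-closure = {S, A, C, D, E, F, G}.
Read '0': S→{A, E, G}, A→{D}, C→{D, E}, D→{A, D}, E→∅, F→{E, F}, G→{C, G}; union {A, C, D, E, F, G}; ε-closure = {S, A, C, D, E, F, G}.
Read '1': S→{C, D}, A→{F}, C→{B}, D→{A, D, E}, E→∅, F→{F, H}, G→{S}; now {S, A, B, C, D, E, F, H}.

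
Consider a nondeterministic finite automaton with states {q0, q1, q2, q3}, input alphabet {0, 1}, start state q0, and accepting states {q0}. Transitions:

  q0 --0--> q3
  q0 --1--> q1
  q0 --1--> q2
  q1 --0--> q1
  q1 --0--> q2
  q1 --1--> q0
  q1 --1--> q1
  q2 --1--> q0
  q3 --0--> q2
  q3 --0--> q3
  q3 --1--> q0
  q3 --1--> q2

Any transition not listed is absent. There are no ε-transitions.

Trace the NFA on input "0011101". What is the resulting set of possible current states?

{q0, q1, q2}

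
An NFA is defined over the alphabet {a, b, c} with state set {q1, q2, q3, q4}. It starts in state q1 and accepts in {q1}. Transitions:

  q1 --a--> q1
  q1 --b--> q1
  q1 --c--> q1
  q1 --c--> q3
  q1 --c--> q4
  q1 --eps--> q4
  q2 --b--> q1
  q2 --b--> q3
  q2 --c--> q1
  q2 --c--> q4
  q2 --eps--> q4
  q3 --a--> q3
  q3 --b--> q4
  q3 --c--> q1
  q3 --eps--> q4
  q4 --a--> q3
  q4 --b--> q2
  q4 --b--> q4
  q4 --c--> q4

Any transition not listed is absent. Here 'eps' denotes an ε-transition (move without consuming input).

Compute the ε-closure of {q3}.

{q3, q4}

Begin with {q3}.
ε-move q3 → q4; add q4.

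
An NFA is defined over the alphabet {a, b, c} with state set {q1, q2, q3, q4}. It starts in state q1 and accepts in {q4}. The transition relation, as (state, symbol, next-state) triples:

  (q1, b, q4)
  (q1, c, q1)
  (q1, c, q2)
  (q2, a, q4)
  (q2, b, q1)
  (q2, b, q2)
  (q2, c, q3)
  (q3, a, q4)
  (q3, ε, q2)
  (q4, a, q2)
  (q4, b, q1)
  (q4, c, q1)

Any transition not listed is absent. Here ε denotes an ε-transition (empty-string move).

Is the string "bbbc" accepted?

Start in {q1}.
Read 'b': {q1} → {q4}.
Read 'b': {q4} → {q1}.
Read 'b': {q1} → {q4}.
Read 'c': {q4} → {q1}.
The final set {q1} contains no accepting state.

No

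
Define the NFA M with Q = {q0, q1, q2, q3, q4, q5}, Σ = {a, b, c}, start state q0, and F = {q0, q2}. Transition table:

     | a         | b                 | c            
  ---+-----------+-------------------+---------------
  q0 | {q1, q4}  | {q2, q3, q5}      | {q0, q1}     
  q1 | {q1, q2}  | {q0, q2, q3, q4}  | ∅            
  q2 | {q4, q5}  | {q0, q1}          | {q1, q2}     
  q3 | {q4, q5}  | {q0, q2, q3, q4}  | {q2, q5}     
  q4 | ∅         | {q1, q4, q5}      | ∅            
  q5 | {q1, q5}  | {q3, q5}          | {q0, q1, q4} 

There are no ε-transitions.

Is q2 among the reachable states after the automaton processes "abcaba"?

Yes

Start in {q0}.
Read 'a': {q0} → {q1, q4}.
Read 'b': {q1, q4} → {q0, q1, q2, q3, q4, q5}.
Read 'c': {q0, q1, q2, q3, q4, q5} → {q0, q1, q2, q4, q5}.
Read 'a': {q0, q1, q2, q4, q5} → {q1, q2, q4, q5}.
Read 'b': {q1, q2, q4, q5} → {q0, q1, q2, q3, q4, q5}.
Read 'a': {q0, q1, q2, q3, q4, q5} → {q1, q2, q4, q5}.
State q2 is in {q1, q2, q4, q5}.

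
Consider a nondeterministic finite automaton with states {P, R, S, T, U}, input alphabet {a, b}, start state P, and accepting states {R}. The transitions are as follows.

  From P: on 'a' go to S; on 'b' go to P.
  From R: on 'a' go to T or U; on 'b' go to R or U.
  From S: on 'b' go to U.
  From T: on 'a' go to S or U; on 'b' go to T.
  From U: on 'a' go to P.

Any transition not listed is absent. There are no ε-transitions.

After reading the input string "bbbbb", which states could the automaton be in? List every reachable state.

Start in {P}.
Read 'b': P→{P}; now {P}.
Read 'b': P→{P}; now {P}.
Read 'b': P→{P}; now {P}.
Read 'b': P→{P}; now {P}.
Read 'b': P→{P}; now {P}.

{P}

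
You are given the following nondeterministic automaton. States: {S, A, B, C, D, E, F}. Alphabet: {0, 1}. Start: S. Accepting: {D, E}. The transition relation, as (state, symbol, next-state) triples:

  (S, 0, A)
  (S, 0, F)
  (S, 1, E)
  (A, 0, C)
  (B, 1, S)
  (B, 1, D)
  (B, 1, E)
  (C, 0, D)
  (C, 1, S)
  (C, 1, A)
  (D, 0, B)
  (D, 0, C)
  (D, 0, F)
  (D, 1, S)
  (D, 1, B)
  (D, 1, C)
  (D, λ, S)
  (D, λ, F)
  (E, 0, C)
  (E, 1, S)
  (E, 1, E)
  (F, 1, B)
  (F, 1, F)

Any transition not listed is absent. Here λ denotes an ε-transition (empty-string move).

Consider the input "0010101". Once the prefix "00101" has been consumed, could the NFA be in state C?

No

Start in {S}.
Read '0': S→{A, F}; now {A, F}.
Read '0': A→{C}, F→∅; now {C}.
Read '1': C→{S, A}; now {S, A}.
Read '0': S→{A, F}, A→{C}; now {A, C, F}.
Read '1': A→∅, C→{S, A}, F→{B, F}; now {S, A, B, F}.
State C is not in {S, A, B, F}.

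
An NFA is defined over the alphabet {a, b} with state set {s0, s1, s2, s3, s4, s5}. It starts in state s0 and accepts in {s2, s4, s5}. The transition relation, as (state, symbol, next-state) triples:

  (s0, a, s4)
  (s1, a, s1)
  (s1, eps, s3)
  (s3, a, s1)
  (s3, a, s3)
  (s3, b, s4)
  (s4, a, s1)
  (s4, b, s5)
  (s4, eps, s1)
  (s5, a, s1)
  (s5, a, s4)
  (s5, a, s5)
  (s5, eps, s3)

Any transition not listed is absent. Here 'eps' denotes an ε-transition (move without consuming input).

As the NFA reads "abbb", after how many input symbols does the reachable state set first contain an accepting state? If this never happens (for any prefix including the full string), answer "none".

Start in {s0}.
Read 'a': s0→{s4}; union {s4}; ε-closure = {s1, s3, s4}.
None of the earlier sets intersect F, but {s1, s3, s4} does.

1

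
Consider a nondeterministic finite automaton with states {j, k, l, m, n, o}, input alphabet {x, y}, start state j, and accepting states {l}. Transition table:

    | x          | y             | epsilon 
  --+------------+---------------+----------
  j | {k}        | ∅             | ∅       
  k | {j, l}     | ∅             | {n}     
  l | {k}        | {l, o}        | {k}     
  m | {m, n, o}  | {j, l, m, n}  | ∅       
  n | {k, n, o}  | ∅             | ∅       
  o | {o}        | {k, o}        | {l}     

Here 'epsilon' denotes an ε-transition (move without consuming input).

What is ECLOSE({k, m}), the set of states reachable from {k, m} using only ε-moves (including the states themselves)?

Begin with {k, m}.
ε-move k → n; add n.

{k, m, n}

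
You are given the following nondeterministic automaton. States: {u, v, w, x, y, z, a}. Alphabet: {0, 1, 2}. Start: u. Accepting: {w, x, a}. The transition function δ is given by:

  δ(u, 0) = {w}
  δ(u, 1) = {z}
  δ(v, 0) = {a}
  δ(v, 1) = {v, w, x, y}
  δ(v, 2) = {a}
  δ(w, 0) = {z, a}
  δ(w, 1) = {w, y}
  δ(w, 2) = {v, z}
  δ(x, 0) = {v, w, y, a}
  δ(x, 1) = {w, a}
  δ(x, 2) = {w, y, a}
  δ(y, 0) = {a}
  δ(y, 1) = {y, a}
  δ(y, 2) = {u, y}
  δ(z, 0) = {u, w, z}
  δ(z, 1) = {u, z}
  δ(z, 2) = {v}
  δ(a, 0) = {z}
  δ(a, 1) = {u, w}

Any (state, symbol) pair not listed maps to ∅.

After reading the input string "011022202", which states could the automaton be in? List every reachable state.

Start in {u}.
Read '0': u→{w}; now {w}.
Read '1': w→{w, y}; now {w, y}.
Read '1': w→{w, y}, y→{y, a}; now {w, y, a}.
Read '0': w→{z, a}, y→{a}, a→{z}; now {z, a}.
Read '2': z→{v}, a→∅; now {v}.
Read '2': v→{a}; now {a}.
Read '2': a→∅; now ∅.
The set is empty and remains empty for the remaining 2 symbols.

∅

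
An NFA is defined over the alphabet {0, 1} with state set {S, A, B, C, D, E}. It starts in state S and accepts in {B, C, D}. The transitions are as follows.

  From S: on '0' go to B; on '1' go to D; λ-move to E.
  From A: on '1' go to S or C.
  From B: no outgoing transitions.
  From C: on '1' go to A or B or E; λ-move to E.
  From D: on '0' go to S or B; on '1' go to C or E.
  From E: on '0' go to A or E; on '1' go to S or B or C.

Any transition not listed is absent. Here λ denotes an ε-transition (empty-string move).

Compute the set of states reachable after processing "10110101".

Start: ε-closure({S}) = {S, E}.
Read '1': {S, E} → {S, B, C, D, E}.
Read '0': {S, B, C, D, E} → {S, A, B, E}.
Read '1': {S, A, B, E} → {S, B, C, D, E}.
Read '1': {S, B, C, D, E} → {S, A, B, C, D, E}.
Read '0': {S, A, B, C, D, E} → {S, A, B, E}.
Read '1': {S, A, B, E} → {S, B, C, D, E}.
Read '0': {S, B, C, D, E} → {S, A, B, E}.
Read '1': {S, A, B, E} → {S, B, C, D, E}.

{S, B, C, D, E}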